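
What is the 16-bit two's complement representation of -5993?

1. Binary of +5993:  0001011101101001
2. Invert bits:     1110100010010110
3. Add 1:           1110100010010111

Answer: 1110100010010111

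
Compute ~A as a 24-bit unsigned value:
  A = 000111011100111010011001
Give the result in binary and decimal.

Flip each bit (0->1, 1->0):
  000111011100111010011001
  111000100011000101100110

Answer: 111000100011000101100110 (14823782)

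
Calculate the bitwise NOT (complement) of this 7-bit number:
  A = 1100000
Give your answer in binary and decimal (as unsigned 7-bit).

Flip each bit (0->1, 1->0):
  1100000
  0011111

Answer: 0011111 (31)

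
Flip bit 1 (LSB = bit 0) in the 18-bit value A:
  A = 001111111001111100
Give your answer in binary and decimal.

Mask = 1 << 1 = 000000000000000010
Bit 1 of A is 0; XOR with the mask flips it to 1.
  001111111001111100
^ 000000000000000010
--------------------
  001111111001111110

Answer: 001111111001111110 (65150)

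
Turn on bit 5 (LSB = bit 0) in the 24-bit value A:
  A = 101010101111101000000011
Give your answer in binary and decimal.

Mask = 1 << 5 = 000000000000000000100000
Bit 5 of A is 0, so OR-ing with the mask flips it to 1.
  101010101111101000000011
| 000000000000000000100000
--------------------------
  101010101111101000100011

Answer: 101010101111101000100011 (11205155)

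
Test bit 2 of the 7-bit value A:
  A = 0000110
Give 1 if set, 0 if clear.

Bit 2 is the 3rd from the right.
  0000110
      ^
That bit is 1.

Answer: 1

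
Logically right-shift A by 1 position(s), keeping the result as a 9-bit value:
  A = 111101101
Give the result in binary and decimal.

Logical shift right by 1: drop the bottom 1 bit(s), prepend 1 zero(s) on the left.
  111101101  ->  keep [11110110], discard [1], prepend 0
= 011110110

Answer: 011110110 (246)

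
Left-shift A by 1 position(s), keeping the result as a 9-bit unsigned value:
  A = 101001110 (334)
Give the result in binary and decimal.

Shift left by 1: drop the top 1 bit(s), append 1 zero(s) on the right.
  101001110  ->  discard [1], keep [01001110], append 0
= 010011100

Answer: 010011100 (156)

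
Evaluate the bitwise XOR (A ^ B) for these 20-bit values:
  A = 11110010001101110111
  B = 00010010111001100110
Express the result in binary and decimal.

Apply ^ to each column (1 where bits differ):
  11110010001101110111
^ 00010010111001100110
----------------------
  11100000110100010001

Answer: 11100000110100010001 (920849)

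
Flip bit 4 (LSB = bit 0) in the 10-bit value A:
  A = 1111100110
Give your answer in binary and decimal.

Mask = 1 << 4 = 0000010000
Bit 4 of A is 0; XOR with the mask flips it to 1.
  1111100110
^ 0000010000
------------
  1111110110

Answer: 1111110110 (1014)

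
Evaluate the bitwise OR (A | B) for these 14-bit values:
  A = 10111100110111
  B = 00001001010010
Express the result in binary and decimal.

Apply | to each column (1 where either bit is 1):
  10111100110111
| 00001001010010
----------------
  10111101110111

Answer: 10111101110111 (12151)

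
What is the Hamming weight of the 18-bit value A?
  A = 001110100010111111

001110100010111111
1-bits at positions (from bit 0 = LSB): 0, 1, 2, 3, 4, 5, 7, 11, 13, 14, 15
Count = 11

Answer: 11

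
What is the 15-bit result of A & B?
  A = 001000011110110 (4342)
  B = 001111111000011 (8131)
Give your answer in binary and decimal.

Apply & to each column (1 only where both bits are 1):
  001000011110110
& 001111111000011
-----------------
  001000011000010

Answer: 001000011000010 (4290)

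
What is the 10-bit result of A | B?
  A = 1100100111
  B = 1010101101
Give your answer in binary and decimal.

Apply | to each column (1 where either bit is 1):
  1100100111
| 1010101101
------------
  1110101111

Answer: 1110101111 (943)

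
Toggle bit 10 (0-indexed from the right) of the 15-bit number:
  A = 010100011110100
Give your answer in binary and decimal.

Mask = 1 << 10 = 000010000000000
Bit 10 of A is 0; XOR with the mask flips it to 1.
  010100011110100
^ 000010000000000
-----------------
  010110011110100

Answer: 010110011110100 (11508)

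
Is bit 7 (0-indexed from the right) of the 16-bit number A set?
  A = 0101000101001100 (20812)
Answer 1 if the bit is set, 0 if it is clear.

Bit 7 is the 8th from the right.
  0101000101001100
          ^
That bit is 0.

Answer: 0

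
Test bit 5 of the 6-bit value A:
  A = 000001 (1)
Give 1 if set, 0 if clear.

Bit 5 is the 6th from the right.
  000001
  ^
That bit is 0.

Answer: 0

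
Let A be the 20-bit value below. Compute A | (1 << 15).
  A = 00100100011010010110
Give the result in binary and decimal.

Mask = 1 << 15 = 00001000000000000000
Bit 15 of A is 0, so OR-ing with the mask flips it to 1.
  00100100011010010110
| 00001000000000000000
----------------------
  00101100011010010110

Answer: 00101100011010010110 (181910)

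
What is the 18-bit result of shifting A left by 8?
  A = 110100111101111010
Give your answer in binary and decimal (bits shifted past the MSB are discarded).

Shift left by 8: drop the top 8 bit(s), append 8 zero(s) on the right.
  110100111101111010  ->  discard [11010011], keep [1101111010], append 00000000
= 110111101000000000

Answer: 110111101000000000 (227840)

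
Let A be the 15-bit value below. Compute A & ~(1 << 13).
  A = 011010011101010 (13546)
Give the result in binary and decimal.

Mask = ~(1 << 13) = 101111111111111
Bit 13 of A is 1, so AND-ing with the mask clears it to 0.
  011010011101010
& 101111111111111
-----------------
  001010011101010

Answer: 001010011101010 (5354)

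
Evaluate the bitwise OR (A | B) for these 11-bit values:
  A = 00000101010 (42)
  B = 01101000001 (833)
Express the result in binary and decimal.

Apply | to each column (1 where either bit is 1):
  00000101010
| 01101000001
-------------
  01101101011

Answer: 01101101011 (875)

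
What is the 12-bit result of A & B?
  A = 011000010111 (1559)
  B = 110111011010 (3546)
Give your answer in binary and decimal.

Apply & to each column (1 only where both bits are 1):
  011000010111
& 110111011010
--------------
  010000010010

Answer: 010000010010 (1042)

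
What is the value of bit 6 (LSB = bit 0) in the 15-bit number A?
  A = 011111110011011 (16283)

Bit 6 is the 7th from the right.
  011111110011011
          ^
That bit is 0.

Answer: 0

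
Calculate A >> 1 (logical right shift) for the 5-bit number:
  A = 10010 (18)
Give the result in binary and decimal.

Logical shift right by 1: drop the bottom 1 bit(s), prepend 1 zero(s) on the left.
  10010  ->  keep [1001], discard [0], prepend 0
= 01001

Answer: 01001 (9)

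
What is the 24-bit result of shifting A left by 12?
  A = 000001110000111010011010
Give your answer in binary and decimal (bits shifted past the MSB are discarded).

Shift left by 12: drop the top 12 bit(s), append 12 zero(s) on the right.
  000001110000111010011010  ->  discard [000001110000], keep [111010011010], append 000000000000
= 111010011010000000000000

Answer: 111010011010000000000000 (15310848)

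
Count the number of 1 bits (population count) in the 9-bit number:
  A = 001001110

001001110
1-bits at positions (from bit 0 = LSB): 1, 2, 3, 6
Count = 4

Answer: 4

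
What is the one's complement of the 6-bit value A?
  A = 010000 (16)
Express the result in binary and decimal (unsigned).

Flip each bit (0->1, 1->0):
  010000
  101111

Answer: 101111 (47)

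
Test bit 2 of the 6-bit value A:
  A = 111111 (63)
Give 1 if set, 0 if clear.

Bit 2 is the 3rd from the right.
  111111
     ^
That bit is 1.

Answer: 1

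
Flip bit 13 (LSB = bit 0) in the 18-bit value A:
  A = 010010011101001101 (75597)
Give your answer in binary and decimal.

Mask = 1 << 13 = 000010000000000000
Bit 13 of A is 1; XOR with the mask flips it to 0.
  010010011101001101
^ 000010000000000000
--------------------
  010000011101001101

Answer: 010000011101001101 (67405)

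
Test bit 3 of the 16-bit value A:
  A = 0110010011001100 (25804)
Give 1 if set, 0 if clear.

Bit 3 is the 4th from the right.
  0110010011001100
              ^
That bit is 1.

Answer: 1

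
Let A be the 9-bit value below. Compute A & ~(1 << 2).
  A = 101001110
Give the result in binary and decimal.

Mask = ~(1 << 2) = 111111011
Bit 2 of A is 1, so AND-ing with the mask clears it to 0.
  101001110
& 111111011
-----------
  101001010

Answer: 101001010 (330)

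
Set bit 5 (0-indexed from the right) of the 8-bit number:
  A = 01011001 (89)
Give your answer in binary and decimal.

Mask = 1 << 5 = 00100000
Bit 5 of A is 0, so OR-ing with the mask flips it to 1.
  01011001
| 00100000
----------
  01111001

Answer: 01111001 (121)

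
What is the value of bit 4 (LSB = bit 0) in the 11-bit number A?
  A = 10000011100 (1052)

Bit 4 is the 5th from the right.
  10000011100
        ^
That bit is 1.

Answer: 1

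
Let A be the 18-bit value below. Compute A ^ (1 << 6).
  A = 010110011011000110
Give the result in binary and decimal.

Mask = 1 << 6 = 000000000001000000
Bit 6 of A is 1; XOR with the mask flips it to 0.
  010110011011000110
^ 000000000001000000
--------------------
  010110011010000110

Answer: 010110011010000110 (91782)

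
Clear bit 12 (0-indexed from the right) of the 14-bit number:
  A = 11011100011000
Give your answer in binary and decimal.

Mask = ~(1 << 12) = 10111111111111
Bit 12 of A is 1, so AND-ing with the mask clears it to 0.
  11011100011000
& 10111111111111
----------------
  10011100011000

Answer: 10011100011000 (10008)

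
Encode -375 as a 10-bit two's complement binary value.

1. Binary of +375:  0101110111
2. Invert bits:     1010001000
3. Add 1:           1010001001

Answer: 1010001001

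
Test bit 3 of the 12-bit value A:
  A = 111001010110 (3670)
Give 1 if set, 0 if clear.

Bit 3 is the 4th from the right.
  111001010110
          ^
That bit is 0.

Answer: 0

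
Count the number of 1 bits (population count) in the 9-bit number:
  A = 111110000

111110000
1-bits at positions (from bit 0 = LSB): 4, 5, 6, 7, 8
Count = 5

Answer: 5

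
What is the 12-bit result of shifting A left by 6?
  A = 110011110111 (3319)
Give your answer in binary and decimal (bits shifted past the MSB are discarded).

Shift left by 6: drop the top 6 bit(s), append 6 zero(s) on the right.
  110011110111  ->  discard [110011], keep [110111], append 000000
= 110111000000

Answer: 110111000000 (3520)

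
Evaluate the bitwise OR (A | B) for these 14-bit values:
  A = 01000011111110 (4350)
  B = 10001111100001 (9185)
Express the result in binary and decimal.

Apply | to each column (1 where either bit is 1):
  01000011111110
| 10001111100001
----------------
  11001111111111

Answer: 11001111111111 (13311)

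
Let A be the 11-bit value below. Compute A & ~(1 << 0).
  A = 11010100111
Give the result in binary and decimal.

Mask = ~(1 << 0) = 11111111110
Bit 0 of A is 1, so AND-ing with the mask clears it to 0.
  11010100111
& 11111111110
-------------
  11010100110

Answer: 11010100110 (1702)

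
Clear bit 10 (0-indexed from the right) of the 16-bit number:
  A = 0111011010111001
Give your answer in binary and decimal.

Mask = ~(1 << 10) = 1111101111111111
Bit 10 of A is 1, so AND-ing with the mask clears it to 0.
  0111011010111001
& 1111101111111111
------------------
  0111001010111001

Answer: 0111001010111001 (29369)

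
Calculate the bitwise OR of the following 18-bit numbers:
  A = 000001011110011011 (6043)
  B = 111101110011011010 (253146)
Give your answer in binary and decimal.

Apply | to each column (1 where either bit is 1):
  000001011110011011
| 111101110011011010
--------------------
  111101111111011011

Answer: 111101111111011011 (253915)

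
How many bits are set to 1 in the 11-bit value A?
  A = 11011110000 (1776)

11011110000
1-bits at positions (from bit 0 = LSB): 4, 5, 6, 7, 9, 10
Count = 6

Answer: 6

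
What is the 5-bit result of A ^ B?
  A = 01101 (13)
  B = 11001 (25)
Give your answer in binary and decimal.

Apply ^ to each column (1 where bits differ):
  01101
^ 11001
-------
  10100

Answer: 10100 (20)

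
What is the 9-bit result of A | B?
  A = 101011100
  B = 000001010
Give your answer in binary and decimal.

Apply | to each column (1 where either bit is 1):
  101011100
| 000001010
-----------
  101011110

Answer: 101011110 (350)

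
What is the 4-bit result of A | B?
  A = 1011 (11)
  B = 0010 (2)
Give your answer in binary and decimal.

Apply | to each column (1 where either bit is 1):
  1011
| 0010
------
  1011

Answer: 1011 (11)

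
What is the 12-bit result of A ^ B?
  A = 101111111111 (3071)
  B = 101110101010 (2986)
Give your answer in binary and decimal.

Apply ^ to each column (1 where bits differ):
  101111111111
^ 101110101010
--------------
  000001010101

Answer: 000001010101 (85)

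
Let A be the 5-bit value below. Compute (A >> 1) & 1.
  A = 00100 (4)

Bit 1 is the 2nd from the right.
  00100
     ^
That bit is 0.

Answer: 0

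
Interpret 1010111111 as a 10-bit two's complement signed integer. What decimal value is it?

MSB is 1, so the value is negative. Find the magnitude:
1. Invert bits:  0101000000
2. Add 1:        0101000001  = 321
3. Apply sign:   -321

Answer: -321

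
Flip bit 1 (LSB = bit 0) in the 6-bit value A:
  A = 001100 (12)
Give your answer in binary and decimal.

Mask = 1 << 1 = 000010
Bit 1 of A is 0; XOR with the mask flips it to 1.
  001100
^ 000010
--------
  001110

Answer: 001110 (14)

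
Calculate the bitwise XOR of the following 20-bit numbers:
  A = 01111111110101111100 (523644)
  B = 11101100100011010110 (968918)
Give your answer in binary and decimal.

Apply ^ to each column (1 where bits differ):
  01111111110101111100
^ 11101100100011010110
----------------------
  10010011010110101010

Answer: 10010011010110101010 (603562)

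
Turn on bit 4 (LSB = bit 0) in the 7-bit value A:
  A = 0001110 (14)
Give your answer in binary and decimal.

Mask = 1 << 4 = 0010000
Bit 4 of A is 0, so OR-ing with the mask flips it to 1.
  0001110
| 0010000
---------
  0011110

Answer: 0011110 (30)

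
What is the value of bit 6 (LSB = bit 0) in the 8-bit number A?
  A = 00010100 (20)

Bit 6 is the 7th from the right.
  00010100
   ^
That bit is 0.

Answer: 0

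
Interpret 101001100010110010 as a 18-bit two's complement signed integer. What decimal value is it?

MSB is 1, so the value is negative. Find the magnitude:
1. Invert bits:  010110011101001101
2. Add 1:        010110011101001110  = 91982
3. Apply sign:   -91982

Answer: -91982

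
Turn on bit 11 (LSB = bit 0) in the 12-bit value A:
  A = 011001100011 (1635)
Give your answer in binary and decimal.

Mask = 1 << 11 = 100000000000
Bit 11 of A is 0, so OR-ing with the mask flips it to 1.
  011001100011
| 100000000000
--------------
  111001100011

Answer: 111001100011 (3683)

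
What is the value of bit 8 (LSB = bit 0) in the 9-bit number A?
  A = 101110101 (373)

Bit 8 is the 9th from the right.
  101110101
  ^
That bit is 1.

Answer: 1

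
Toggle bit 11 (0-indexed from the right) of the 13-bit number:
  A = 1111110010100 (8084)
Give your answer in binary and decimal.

Mask = 1 << 11 = 0100000000000
Bit 11 of A is 1; XOR with the mask flips it to 0.
  1111110010100
^ 0100000000000
---------------
  1011110010100

Answer: 1011110010100 (6036)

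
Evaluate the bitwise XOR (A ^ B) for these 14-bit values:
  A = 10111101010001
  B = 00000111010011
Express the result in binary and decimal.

Apply ^ to each column (1 where bits differ):
  10111101010001
^ 00000111010011
----------------
  10111010000010

Answer: 10111010000010 (11906)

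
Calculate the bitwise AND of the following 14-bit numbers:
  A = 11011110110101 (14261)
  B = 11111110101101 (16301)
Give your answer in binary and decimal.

Apply & to each column (1 only where both bits are 1):
  11011110110101
& 11111110101101
----------------
  11011110100101

Answer: 11011110100101 (14245)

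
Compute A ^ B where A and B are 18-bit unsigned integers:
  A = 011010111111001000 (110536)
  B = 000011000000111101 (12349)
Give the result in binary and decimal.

Apply ^ to each column (1 where bits differ):
  011010111111001000
^ 000011000000111101
--------------------
  011001111111110101

Answer: 011001111111110101 (106485)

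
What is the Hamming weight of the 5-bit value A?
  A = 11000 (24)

11000
1-bits at positions (from bit 0 = LSB): 3, 4
Count = 2

Answer: 2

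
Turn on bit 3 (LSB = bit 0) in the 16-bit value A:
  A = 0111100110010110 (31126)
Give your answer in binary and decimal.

Mask = 1 << 3 = 0000000000001000
Bit 3 of A is 0, so OR-ing with the mask flips it to 1.
  0111100110010110
| 0000000000001000
------------------
  0111100110011110

Answer: 0111100110011110 (31134)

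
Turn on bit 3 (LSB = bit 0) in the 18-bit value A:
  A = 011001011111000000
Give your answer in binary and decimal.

Mask = 1 << 3 = 000000000000001000
Bit 3 of A is 0, so OR-ing with the mask flips it to 1.
  011001011111000000
| 000000000000001000
--------------------
  011001011111001000

Answer: 011001011111001000 (104392)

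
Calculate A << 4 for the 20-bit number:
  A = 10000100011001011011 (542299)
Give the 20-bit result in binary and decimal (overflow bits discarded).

Shift left by 4: drop the top 4 bit(s), append 4 zero(s) on the right.
  10000100011001011011  ->  discard [1000], keep [0100011001011011], append 0000
= 01000110010110110000

Answer: 01000110010110110000 (288176)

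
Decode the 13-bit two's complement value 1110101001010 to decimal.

MSB is 1, so the value is negative. Find the magnitude:
1. Invert bits:  0001010110101
2. Add 1:        0001010110110  = 694
3. Apply sign:   -694

Answer: -694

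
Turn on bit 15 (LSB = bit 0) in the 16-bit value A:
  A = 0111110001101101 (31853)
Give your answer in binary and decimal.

Mask = 1 << 15 = 1000000000000000
Bit 15 of A is 0, so OR-ing with the mask flips it to 1.
  0111110001101101
| 1000000000000000
------------------
  1111110001101101

Answer: 1111110001101101 (64621)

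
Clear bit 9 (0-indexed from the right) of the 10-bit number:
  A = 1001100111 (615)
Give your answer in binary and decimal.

Mask = ~(1 << 9) = 0111111111
Bit 9 of A is 1, so AND-ing with the mask clears it to 0.
  1001100111
& 0111111111
------------
  0001100111

Answer: 0001100111 (103)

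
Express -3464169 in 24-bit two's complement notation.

1. Binary of +3464169:  001101001101101111101001
2. Invert bits:     110010110010010000010110
3. Add 1:           110010110010010000010111

Answer: 110010110010010000010111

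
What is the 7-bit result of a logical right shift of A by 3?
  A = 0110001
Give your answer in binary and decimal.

Logical shift right by 3: drop the bottom 3 bit(s), prepend 3 zero(s) on the left.
  0110001  ->  keep [0110], discard [001], prepend 000
= 0000110

Answer: 0000110 (6)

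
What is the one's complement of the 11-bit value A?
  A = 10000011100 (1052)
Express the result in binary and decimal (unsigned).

Flip each bit (0->1, 1->0):
  10000011100
  01111100011

Answer: 01111100011 (995)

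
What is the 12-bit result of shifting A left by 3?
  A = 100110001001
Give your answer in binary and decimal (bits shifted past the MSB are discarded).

Shift left by 3: drop the top 3 bit(s), append 3 zero(s) on the right.
  100110001001  ->  discard [100], keep [110001001], append 000
= 110001001000

Answer: 110001001000 (3144)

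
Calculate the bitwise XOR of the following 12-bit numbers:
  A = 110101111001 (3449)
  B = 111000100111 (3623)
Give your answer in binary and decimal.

Apply ^ to each column (1 where bits differ):
  110101111001
^ 111000100111
--------------
  001101011110

Answer: 001101011110 (862)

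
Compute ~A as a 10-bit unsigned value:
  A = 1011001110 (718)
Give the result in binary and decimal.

Flip each bit (0->1, 1->0):
  1011001110
  0100110001

Answer: 0100110001 (305)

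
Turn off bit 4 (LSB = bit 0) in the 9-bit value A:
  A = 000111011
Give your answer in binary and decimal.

Mask = ~(1 << 4) = 111101111
Bit 4 of A is 1, so AND-ing with the mask clears it to 0.
  000111011
& 111101111
-----------
  000101011

Answer: 000101011 (43)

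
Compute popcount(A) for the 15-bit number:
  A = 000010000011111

000010000011111
1-bits at positions (from bit 0 = LSB): 0, 1, 2, 3, 4, 10
Count = 6

Answer: 6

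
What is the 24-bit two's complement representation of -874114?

1. Binary of +874114:  000011010101011010000010
2. Invert bits:     111100101010100101111101
3. Add 1:           111100101010100101111110

Answer: 111100101010100101111110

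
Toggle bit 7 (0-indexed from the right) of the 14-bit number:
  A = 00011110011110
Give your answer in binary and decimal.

Mask = 1 << 7 = 00000010000000
Bit 7 of A is 1; XOR with the mask flips it to 0.
  00011110011110
^ 00000010000000
----------------
  00011100011110

Answer: 00011100011110 (1822)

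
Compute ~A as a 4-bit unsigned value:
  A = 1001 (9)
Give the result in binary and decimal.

Flip each bit (0->1, 1->0):
  1001
  0110

Answer: 0110 (6)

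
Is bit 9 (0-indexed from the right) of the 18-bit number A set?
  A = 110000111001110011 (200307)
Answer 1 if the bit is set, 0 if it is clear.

Bit 9 is the 10th from the right.
  110000111001110011
          ^
That bit is 1.

Answer: 1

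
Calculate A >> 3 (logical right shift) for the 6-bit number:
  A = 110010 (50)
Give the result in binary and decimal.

Logical shift right by 3: drop the bottom 3 bit(s), prepend 3 zero(s) on the left.
  110010  ->  keep [110], discard [010], prepend 000
= 000110

Answer: 000110 (6)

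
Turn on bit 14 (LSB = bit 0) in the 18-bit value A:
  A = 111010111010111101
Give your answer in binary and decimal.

Mask = 1 << 14 = 000100000000000000
Bit 14 of A is 0, so OR-ing with the mask flips it to 1.
  111010111010111101
| 000100000000000000
--------------------
  111110111010111101

Answer: 111110111010111101 (257725)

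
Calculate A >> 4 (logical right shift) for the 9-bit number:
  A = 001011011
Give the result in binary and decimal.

Logical shift right by 4: drop the bottom 4 bit(s), prepend 4 zero(s) on the left.
  001011011  ->  keep [00101], discard [1011], prepend 0000
= 000000101

Answer: 000000101 (5)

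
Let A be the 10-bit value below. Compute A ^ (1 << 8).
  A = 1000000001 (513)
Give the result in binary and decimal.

Mask = 1 << 8 = 0100000000
Bit 8 of A is 0; XOR with the mask flips it to 1.
  1000000001
^ 0100000000
------------
  1100000001

Answer: 1100000001 (769)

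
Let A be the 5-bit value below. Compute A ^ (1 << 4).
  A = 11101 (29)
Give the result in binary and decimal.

Mask = 1 << 4 = 10000
Bit 4 of A is 1; XOR with the mask flips it to 0.
  11101
^ 10000
-------
  01101

Answer: 01101 (13)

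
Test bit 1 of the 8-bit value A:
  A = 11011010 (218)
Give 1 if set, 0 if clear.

Bit 1 is the 2nd from the right.
  11011010
        ^
That bit is 1.

Answer: 1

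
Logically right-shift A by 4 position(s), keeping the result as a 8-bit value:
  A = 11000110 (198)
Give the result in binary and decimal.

Logical shift right by 4: drop the bottom 4 bit(s), prepend 4 zero(s) on the left.
  11000110  ->  keep [1100], discard [0110], prepend 0000
= 00001100

Answer: 00001100 (12)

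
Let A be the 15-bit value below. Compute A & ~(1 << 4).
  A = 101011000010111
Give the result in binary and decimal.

Mask = ~(1 << 4) = 111111111101111
Bit 4 of A is 1, so AND-ing with the mask clears it to 0.
  101011000010111
& 111111111101111
-----------------
  101011000000111

Answer: 101011000000111 (22023)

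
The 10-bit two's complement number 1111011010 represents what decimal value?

MSB is 1, so the value is negative. Find the magnitude:
1. Invert bits:  0000100101
2. Add 1:        0000100110  = 38
3. Apply sign:   -38

Answer: -38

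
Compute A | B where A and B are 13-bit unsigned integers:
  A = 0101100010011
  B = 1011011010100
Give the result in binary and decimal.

Apply | to each column (1 where either bit is 1):
  0101100010011
| 1011011010100
---------------
  1111111010111

Answer: 1111111010111 (8151)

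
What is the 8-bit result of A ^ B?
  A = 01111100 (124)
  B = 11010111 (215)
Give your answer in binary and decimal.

Apply ^ to each column (1 where bits differ):
  01111100
^ 11010111
----------
  10101011

Answer: 10101011 (171)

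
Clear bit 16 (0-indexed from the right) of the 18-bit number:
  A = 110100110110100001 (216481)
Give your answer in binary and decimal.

Mask = ~(1 << 16) = 101111111111111111
Bit 16 of A is 1, so AND-ing with the mask clears it to 0.
  110100110110100001
& 101111111111111111
--------------------
  100100110110100001

Answer: 100100110110100001 (150945)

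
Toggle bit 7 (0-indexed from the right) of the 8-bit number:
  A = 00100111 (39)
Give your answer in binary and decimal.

Mask = 1 << 7 = 10000000
Bit 7 of A is 0; XOR with the mask flips it to 1.
  00100111
^ 10000000
----------
  10100111

Answer: 10100111 (167)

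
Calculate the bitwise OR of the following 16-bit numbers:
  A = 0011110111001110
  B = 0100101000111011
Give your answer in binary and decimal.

Apply | to each column (1 where either bit is 1):
  0011110111001110
| 0100101000111011
------------------
  0111111111111111

Answer: 0111111111111111 (32767)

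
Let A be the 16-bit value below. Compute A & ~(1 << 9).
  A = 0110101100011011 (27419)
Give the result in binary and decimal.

Mask = ~(1 << 9) = 1111110111111111
Bit 9 of A is 1, so AND-ing with the mask clears it to 0.
  0110101100011011
& 1111110111111111
------------------
  0110100100011011

Answer: 0110100100011011 (26907)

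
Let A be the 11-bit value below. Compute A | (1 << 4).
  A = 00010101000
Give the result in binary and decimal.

Mask = 1 << 4 = 00000010000
Bit 4 of A is 0, so OR-ing with the mask flips it to 1.
  00010101000
| 00000010000
-------------
  00010111000

Answer: 00010111000 (184)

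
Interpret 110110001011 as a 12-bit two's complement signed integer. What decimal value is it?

MSB is 1, so the value is negative. Find the magnitude:
1. Invert bits:  001001110100
2. Add 1:        001001110101  = 629
3. Apply sign:   -629

Answer: -629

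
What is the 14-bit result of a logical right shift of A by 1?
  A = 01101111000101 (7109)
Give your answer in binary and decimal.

Logical shift right by 1: drop the bottom 1 bit(s), prepend 1 zero(s) on the left.
  01101111000101  ->  keep [0110111100010], discard [1], prepend 0
= 00110111100010

Answer: 00110111100010 (3554)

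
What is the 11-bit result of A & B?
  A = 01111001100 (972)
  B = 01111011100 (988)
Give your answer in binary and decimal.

Apply & to each column (1 only where both bits are 1):
  01111001100
& 01111011100
-------------
  01111001100

Answer: 01111001100 (972)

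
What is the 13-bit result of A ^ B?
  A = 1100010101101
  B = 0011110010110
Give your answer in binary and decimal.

Apply ^ to each column (1 where bits differ):
  1100010101101
^ 0011110010110
---------------
  1111100111011

Answer: 1111100111011 (7995)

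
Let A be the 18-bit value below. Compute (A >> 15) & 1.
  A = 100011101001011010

Bit 15 is the 16th from the right.
  100011101001011010
    ^
That bit is 0.

Answer: 0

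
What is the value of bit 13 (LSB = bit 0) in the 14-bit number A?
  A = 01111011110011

Bit 13 is the 14th from the right.
  01111011110011
  ^
That bit is 0.

Answer: 0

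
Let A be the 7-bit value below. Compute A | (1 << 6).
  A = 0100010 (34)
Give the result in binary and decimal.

Mask = 1 << 6 = 1000000
Bit 6 of A is 0, so OR-ing with the mask flips it to 1.
  0100010
| 1000000
---------
  1100010

Answer: 1100010 (98)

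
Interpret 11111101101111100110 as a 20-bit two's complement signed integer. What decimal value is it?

MSB is 1, so the value is negative. Find the magnitude:
1. Invert bits:  00000010010000011001
2. Add 1:        00000010010000011010  = 9242
3. Apply sign:   -9242

Answer: -9242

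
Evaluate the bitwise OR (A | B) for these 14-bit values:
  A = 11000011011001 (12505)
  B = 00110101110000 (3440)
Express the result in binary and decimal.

Apply | to each column (1 where either bit is 1):
  11000011011001
| 00110101110000
----------------
  11110111111001

Answer: 11110111111001 (15865)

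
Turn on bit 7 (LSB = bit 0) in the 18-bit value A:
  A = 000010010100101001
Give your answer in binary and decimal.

Mask = 1 << 7 = 000000000010000000
Bit 7 of A is 0, so OR-ing with the mask flips it to 1.
  000010010100101001
| 000000000010000000
--------------------
  000010010110101001

Answer: 000010010110101001 (9641)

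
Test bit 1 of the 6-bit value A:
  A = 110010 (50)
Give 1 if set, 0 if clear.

Bit 1 is the 2nd from the right.
  110010
      ^
That bit is 1.

Answer: 1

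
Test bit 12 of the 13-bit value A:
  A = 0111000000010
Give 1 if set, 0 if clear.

Bit 12 is the 13th from the right.
  0111000000010
  ^
That bit is 0.

Answer: 0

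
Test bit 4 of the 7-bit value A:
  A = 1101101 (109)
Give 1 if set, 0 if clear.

Bit 4 is the 5th from the right.
  1101101
    ^
That bit is 0.

Answer: 0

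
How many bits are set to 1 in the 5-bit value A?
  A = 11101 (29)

11101
1-bits at positions (from bit 0 = LSB): 0, 2, 3, 4
Count = 4

Answer: 4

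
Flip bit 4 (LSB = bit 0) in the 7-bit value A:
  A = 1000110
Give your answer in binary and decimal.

Mask = 1 << 4 = 0010000
Bit 4 of A is 0; XOR with the mask flips it to 1.
  1000110
^ 0010000
---------
  1010110

Answer: 1010110 (86)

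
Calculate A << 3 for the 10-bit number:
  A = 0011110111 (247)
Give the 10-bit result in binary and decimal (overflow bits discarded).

Shift left by 3: drop the top 3 bit(s), append 3 zero(s) on the right.
  0011110111  ->  discard [001], keep [1110111], append 000
= 1110111000

Answer: 1110111000 (952)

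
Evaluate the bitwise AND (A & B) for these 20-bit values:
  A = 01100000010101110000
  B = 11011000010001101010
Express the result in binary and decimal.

Apply & to each column (1 only where both bits are 1):
  01100000010101110000
& 11011000010001101010
----------------------
  01000000010001100000

Answer: 01000000010001100000 (263264)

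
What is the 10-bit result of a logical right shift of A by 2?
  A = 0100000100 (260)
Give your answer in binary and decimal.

Logical shift right by 2: drop the bottom 2 bit(s), prepend 2 zero(s) on the left.
  0100000100  ->  keep [01000001], discard [00], prepend 00
= 0001000001

Answer: 0001000001 (65)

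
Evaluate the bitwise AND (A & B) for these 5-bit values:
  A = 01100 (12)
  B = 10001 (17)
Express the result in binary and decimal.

Apply & to each column (1 only where both bits are 1):
  01100
& 10001
-------
  00000

Answer: 00000 (0)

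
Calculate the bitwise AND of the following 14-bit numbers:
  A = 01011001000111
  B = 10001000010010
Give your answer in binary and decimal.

Apply & to each column (1 only where both bits are 1):
  01011001000111
& 10001000010010
----------------
  00001000000010

Answer: 00001000000010 (514)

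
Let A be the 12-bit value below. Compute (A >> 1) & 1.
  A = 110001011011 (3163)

Bit 1 is the 2nd from the right.
  110001011011
            ^
That bit is 1.

Answer: 1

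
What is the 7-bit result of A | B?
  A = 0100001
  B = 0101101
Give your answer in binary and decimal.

Apply | to each column (1 where either bit is 1):
  0100001
| 0101101
---------
  0101101

Answer: 0101101 (45)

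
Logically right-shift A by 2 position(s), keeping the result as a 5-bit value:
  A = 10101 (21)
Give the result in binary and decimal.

Logical shift right by 2: drop the bottom 2 bit(s), prepend 2 zero(s) on the left.
  10101  ->  keep [101], discard [01], prepend 00
= 00101

Answer: 00101 (5)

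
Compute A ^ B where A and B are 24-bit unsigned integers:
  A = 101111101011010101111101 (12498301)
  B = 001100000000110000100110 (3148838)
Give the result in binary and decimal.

Apply ^ to each column (1 where bits differ):
  101111101011010101111101
^ 001100000000110000100110
--------------------------
  100011101011100101011011

Answer: 100011101011100101011011 (9353563)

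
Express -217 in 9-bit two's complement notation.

1. Binary of +217:  011011001
2. Invert bits:     100100110
3. Add 1:           100100111

Answer: 100100111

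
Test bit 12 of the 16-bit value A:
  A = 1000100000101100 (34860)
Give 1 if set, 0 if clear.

Bit 12 is the 13th from the right.
  1000100000101100
     ^
That bit is 0.

Answer: 0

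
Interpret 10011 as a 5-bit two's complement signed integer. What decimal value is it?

MSB is 1, so the value is negative. Find the magnitude:
1. Invert bits:  01100
2. Add 1:        01101  = 13
3. Apply sign:   -13

Answer: -13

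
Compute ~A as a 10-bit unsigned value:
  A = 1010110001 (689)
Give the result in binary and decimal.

Flip each bit (0->1, 1->0):
  1010110001
  0101001110

Answer: 0101001110 (334)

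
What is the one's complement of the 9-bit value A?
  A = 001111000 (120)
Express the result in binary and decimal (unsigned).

Flip each bit (0->1, 1->0):
  001111000
  110000111

Answer: 110000111 (391)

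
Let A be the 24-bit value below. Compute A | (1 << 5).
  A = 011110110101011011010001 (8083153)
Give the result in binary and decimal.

Mask = 1 << 5 = 000000000000000000100000
Bit 5 of A is 0, so OR-ing with the mask flips it to 1.
  011110110101011011010001
| 000000000000000000100000
--------------------------
  011110110101011011110001

Answer: 011110110101011011110001 (8083185)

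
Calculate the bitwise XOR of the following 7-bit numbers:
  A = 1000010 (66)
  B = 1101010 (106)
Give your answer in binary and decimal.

Apply ^ to each column (1 where bits differ):
  1000010
^ 1101010
---------
  0101000

Answer: 0101000 (40)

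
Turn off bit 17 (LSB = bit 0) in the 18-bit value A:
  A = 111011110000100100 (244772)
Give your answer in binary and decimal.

Mask = ~(1 << 17) = 011111111111111111
Bit 17 of A is 1, so AND-ing with the mask clears it to 0.
  111011110000100100
& 011111111111111111
--------------------
  011011110000100100

Answer: 011011110000100100 (113700)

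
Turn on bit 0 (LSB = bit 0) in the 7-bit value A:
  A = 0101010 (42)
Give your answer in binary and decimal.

Mask = 1 << 0 = 0000001
Bit 0 of A is 0, so OR-ing with the mask flips it to 1.
  0101010
| 0000001
---------
  0101011

Answer: 0101011 (43)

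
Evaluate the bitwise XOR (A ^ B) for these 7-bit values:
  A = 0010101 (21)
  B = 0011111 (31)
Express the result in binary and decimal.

Apply ^ to each column (1 where bits differ):
  0010101
^ 0011111
---------
  0001010

Answer: 0001010 (10)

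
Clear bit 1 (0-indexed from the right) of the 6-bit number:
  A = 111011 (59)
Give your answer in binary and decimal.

Mask = ~(1 << 1) = 111101
Bit 1 of A is 1, so AND-ing with the mask clears it to 0.
  111011
& 111101
--------
  111001

Answer: 111001 (57)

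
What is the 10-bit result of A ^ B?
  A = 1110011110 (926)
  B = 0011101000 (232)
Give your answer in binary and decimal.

Apply ^ to each column (1 where bits differ):
  1110011110
^ 0011101000
------------
  1101110110

Answer: 1101110110 (886)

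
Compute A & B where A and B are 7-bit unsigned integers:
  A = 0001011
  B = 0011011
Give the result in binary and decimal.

Apply & to each column (1 only where both bits are 1):
  0001011
& 0011011
---------
  0001011

Answer: 0001011 (11)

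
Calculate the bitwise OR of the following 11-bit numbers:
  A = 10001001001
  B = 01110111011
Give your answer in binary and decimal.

Apply | to each column (1 where either bit is 1):
  10001001001
| 01110111011
-------------
  11111111011

Answer: 11111111011 (2043)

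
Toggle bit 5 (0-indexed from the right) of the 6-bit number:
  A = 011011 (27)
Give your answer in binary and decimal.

Mask = 1 << 5 = 100000
Bit 5 of A is 0; XOR with the mask flips it to 1.
  011011
^ 100000
--------
  111011

Answer: 111011 (59)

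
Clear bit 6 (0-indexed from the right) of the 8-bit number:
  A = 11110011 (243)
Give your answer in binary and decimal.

Mask = ~(1 << 6) = 10111111
Bit 6 of A is 1, so AND-ing with the mask clears it to 0.
  11110011
& 10111111
----------
  10110011

Answer: 10110011 (179)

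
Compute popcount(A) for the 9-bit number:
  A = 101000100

101000100
1-bits at positions (from bit 0 = LSB): 2, 6, 8
Count = 3

Answer: 3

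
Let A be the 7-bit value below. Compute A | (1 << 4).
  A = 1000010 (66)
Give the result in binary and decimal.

Mask = 1 << 4 = 0010000
Bit 4 of A is 0, so OR-ing with the mask flips it to 1.
  1000010
| 0010000
---------
  1010010

Answer: 1010010 (82)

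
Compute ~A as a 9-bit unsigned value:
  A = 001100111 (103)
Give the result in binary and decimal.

Flip each bit (0->1, 1->0):
  001100111
  110011000

Answer: 110011000 (408)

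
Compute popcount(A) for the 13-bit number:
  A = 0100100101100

0100100101100
1-bits at positions (from bit 0 = LSB): 2, 3, 5, 8, 11
Count = 5

Answer: 5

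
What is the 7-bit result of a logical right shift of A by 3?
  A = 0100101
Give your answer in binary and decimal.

Logical shift right by 3: drop the bottom 3 bit(s), prepend 3 zero(s) on the left.
  0100101  ->  keep [0100], discard [101], prepend 000
= 0000100

Answer: 0000100 (4)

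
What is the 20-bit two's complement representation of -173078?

1. Binary of +173078:  00101010010000010110
2. Invert bits:     11010101101111101001
3. Add 1:           11010101101111101010

Answer: 11010101101111101010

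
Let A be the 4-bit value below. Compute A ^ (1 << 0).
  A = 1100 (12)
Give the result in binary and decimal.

Mask = 1 << 0 = 0001
Bit 0 of A is 0; XOR with the mask flips it to 1.
  1100
^ 0001
------
  1101

Answer: 1101 (13)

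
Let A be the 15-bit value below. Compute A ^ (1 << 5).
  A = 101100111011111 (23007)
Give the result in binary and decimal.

Mask = 1 << 5 = 000000000100000
Bit 5 of A is 0; XOR with the mask flips it to 1.
  101100111011111
^ 000000000100000
-----------------
  101100111111111

Answer: 101100111111111 (23039)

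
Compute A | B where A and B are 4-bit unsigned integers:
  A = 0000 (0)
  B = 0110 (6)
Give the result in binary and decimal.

Apply | to each column (1 where either bit is 1):
  0000
| 0110
------
  0110

Answer: 0110 (6)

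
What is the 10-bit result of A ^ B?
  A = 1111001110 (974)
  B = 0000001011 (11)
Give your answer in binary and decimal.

Apply ^ to each column (1 where bits differ):
  1111001110
^ 0000001011
------------
  1111000101

Answer: 1111000101 (965)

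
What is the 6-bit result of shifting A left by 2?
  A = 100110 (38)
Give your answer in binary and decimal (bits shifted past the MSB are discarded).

Shift left by 2: drop the top 2 bit(s), append 2 zero(s) on the right.
  100110  ->  discard [10], keep [0110], append 00
= 011000

Answer: 011000 (24)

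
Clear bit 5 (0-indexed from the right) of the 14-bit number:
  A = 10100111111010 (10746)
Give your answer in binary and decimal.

Mask = ~(1 << 5) = 11111111011111
Bit 5 of A is 1, so AND-ing with the mask clears it to 0.
  10100111111010
& 11111111011111
----------------
  10100111011010

Answer: 10100111011010 (10714)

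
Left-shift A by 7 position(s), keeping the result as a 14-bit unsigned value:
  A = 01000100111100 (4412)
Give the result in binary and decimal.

Shift left by 7: drop the top 7 bit(s), append 7 zero(s) on the right.
  01000100111100  ->  discard [0100010], keep [0111100], append 0000000
= 01111000000000

Answer: 01111000000000 (7680)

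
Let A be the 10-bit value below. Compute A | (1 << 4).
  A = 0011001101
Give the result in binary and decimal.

Mask = 1 << 4 = 0000010000
Bit 4 of A is 0, so OR-ing with the mask flips it to 1.
  0011001101
| 0000010000
------------
  0011011101

Answer: 0011011101 (221)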